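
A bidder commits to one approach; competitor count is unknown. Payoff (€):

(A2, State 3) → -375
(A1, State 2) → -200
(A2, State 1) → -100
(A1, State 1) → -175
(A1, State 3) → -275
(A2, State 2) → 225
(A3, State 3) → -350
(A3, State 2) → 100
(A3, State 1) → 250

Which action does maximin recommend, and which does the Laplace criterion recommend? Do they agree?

maximin → A1; laplace → A3 (disagree)

Row minima: A1=-275, A2=-375, A3=-350
Best worst-case = -275 → A1.
Row averages: A1=-650/3, A2=-250/3, A3=0
Highest average = 0 → A3.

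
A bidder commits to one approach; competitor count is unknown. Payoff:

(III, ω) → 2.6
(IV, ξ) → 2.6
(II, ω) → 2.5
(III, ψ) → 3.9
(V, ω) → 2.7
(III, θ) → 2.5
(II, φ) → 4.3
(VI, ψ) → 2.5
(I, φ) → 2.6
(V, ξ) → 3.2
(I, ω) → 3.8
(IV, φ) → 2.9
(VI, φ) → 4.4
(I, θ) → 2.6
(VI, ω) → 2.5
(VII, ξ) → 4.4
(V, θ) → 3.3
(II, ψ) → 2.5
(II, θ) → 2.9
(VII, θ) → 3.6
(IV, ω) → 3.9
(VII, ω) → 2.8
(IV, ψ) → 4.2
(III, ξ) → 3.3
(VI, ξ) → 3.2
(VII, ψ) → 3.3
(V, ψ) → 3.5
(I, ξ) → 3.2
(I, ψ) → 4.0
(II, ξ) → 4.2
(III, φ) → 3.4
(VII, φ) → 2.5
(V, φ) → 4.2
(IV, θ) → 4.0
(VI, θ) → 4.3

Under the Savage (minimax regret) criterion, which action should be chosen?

Column bests: θ=4.3, φ=4.4, ψ=4.2, ω=3.9, ξ=4.4.
I regrets: 1.7, 1.8, 0.2, 0.1, 1.2 → max 1.8
II regrets: 1.4, 0.1, 1.7, 1.4, 0.2 → max 1.7
III regrets: 1.8, 1.0, 0.3, 1.3, 1.1 → max 1.8
IV regrets: 0.3, 1.5, 0.0, 0.0, 1.8 → max 1.8
V regrets: 1.0, 0.2, 0.7, 1.2, 1.2 → max 1.2
VI regrets: 0.0, 0.0, 1.7, 1.4, 1.2 → max 1.7
VII regrets: 0.7, 1.9, 0.9, 1.1, 0.0 → max 1.9
Smallest max regret = 1.2 → V.

V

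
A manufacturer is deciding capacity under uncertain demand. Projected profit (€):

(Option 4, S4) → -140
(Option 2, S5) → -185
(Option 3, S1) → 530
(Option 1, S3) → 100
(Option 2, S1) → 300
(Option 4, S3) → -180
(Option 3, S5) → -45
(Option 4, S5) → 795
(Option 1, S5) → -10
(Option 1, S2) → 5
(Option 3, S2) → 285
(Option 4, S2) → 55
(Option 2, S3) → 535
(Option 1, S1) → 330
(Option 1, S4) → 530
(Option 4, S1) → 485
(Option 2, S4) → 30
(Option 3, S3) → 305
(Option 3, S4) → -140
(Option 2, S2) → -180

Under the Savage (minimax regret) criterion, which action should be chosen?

Option 4

Column bests: S1=530, S2=285, S3=535, S4=530, S5=795.
Option 1 regrets: 200, 280, 435, 0, 805 → max 805
Option 2 regrets: 230, 465, 0, 500, 980 → max 980
Option 3 regrets: 0, 0, 230, 670, 840 → max 840
Option 4 regrets: 45, 230, 715, 670, 0 → max 715
Smallest max regret = 715 → Option 4.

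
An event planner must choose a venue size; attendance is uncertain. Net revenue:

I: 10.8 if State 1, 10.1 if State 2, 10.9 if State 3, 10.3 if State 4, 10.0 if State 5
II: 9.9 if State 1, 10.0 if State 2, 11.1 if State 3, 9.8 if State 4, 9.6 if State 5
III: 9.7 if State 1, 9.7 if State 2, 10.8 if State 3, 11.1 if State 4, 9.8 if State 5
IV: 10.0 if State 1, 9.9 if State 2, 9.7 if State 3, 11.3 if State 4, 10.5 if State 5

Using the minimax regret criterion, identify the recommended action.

Column bests: State 1=10.8, State 2=10.1, State 3=11.1, State 4=11.3, State 5=10.5.
I regrets: 0.0, 0.0, 0.2, 1.0, 0.5 → max 1.0
II regrets: 0.9, 0.1, 0.0, 1.5, 0.9 → max 1.5
III regrets: 1.1, 0.4, 0.3, 0.2, 0.7 → max 1.1
IV regrets: 0.8, 0.2, 1.4, 0.0, 0.0 → max 1.4
Smallest max regret = 1.0 → I.

I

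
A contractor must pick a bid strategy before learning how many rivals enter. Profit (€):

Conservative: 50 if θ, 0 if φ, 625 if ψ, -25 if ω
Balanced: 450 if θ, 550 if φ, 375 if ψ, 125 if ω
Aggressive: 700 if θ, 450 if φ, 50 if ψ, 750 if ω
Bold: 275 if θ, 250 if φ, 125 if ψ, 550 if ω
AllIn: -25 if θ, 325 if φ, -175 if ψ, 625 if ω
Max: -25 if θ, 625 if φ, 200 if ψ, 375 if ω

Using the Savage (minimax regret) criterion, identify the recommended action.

Column bests: θ=700, φ=625, ψ=625, ω=750.
Conservative regrets: 650, 625, 0, 775 → max 775
Balanced regrets: 250, 75, 250, 625 → max 625
Aggressive regrets: 0, 175, 575, 0 → max 575
Bold regrets: 425, 375, 500, 200 → max 500
AllIn regrets: 725, 300, 800, 125 → max 800
Max regrets: 725, 0, 425, 375 → max 725
Smallest max regret = 500 → Bold.

Bold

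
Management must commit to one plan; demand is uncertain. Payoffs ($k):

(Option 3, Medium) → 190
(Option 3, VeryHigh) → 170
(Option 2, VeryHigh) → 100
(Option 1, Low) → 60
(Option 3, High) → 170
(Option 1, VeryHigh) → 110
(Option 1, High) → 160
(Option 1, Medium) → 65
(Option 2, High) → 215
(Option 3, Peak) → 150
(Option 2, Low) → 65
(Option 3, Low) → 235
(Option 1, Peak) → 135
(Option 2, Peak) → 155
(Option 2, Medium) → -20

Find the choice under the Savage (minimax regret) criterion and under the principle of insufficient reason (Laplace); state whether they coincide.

Column bests: Low=235, Medium=190, High=215, VeryHigh=170, Peak=155.
Option 1 regrets: 175, 125, 55, 60, 20 → max 175
Option 2 regrets: 170, 210, 0, 70, 0 → max 210
Option 3 regrets: 0, 0, 45, 0, 5 → max 45
Smallest max regret = 45 → Option 3.
Row averages: Option 1=106, Option 2=103, Option 3=183
Highest average = 183 → Option 3.

minimax regret → Option 3; laplace → Option 3 (agree)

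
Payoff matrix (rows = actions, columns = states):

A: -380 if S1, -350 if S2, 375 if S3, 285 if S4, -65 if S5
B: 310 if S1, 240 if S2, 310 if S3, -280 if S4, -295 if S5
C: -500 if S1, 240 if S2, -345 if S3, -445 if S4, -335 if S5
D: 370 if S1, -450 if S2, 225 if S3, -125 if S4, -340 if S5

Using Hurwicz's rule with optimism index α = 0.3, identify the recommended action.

B

A: 0.3·375 + 0.7·(-380) = -153.5
B: 0.3·310 + 0.7·(-295) = -113.5
C: 0.3·240 + 0.7·(-500) = -278
D: 0.3·370 + 0.7·(-450) = -204
Highest Hurwicz score = -113.5 → B.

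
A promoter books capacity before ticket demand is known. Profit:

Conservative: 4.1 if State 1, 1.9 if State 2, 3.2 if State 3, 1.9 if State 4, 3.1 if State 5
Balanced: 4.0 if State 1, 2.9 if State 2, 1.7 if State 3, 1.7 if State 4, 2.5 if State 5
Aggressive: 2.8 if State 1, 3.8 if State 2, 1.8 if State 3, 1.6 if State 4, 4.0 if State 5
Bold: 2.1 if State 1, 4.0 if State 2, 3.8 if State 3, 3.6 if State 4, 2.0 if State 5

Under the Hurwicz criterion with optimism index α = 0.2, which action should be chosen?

Conservative: 0.2·4.1 + 0.8·1.9 = 2.34
Balanced: 0.2·4.0 + 0.8·1.7 = 2.16
Aggressive: 0.2·4.0 + 0.8·1.6 = 2.08
Bold: 0.2·4.0 + 0.8·2.0 = 2.4
Highest Hurwicz score = 2.4 → Bold.

Bold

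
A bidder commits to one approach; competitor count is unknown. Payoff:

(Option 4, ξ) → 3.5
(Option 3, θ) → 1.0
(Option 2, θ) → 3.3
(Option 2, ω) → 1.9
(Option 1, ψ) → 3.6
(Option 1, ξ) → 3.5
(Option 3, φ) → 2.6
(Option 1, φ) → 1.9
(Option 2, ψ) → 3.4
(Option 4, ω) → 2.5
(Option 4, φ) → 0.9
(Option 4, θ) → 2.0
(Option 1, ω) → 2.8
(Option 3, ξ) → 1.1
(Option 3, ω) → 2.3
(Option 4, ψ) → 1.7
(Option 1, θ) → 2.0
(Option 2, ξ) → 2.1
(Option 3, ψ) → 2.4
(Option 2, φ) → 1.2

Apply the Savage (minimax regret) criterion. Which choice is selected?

Option 1

Column bests: θ=3.3, φ=2.6, ψ=3.6, ω=2.8, ξ=3.5.
Option 1 regrets: 1.3, 0.7, 0.0, 0.0, 0.0 → max 1.3
Option 2 regrets: 0.0, 1.4, 0.2, 0.9, 1.4 → max 1.4
Option 3 regrets: 2.3, 0.0, 1.2, 0.5, 2.4 → max 2.4
Option 4 regrets: 1.3, 1.7, 1.9, 0.3, 0.0 → max 1.9
Smallest max regret = 1.3 → Option 1.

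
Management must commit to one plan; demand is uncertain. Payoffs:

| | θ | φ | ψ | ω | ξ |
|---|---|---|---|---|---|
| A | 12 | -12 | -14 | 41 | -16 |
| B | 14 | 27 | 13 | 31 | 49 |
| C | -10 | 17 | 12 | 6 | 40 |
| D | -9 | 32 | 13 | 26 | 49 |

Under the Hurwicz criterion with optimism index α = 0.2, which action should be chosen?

B

A: 0.2·41 + 0.8·(-16) = -4.6
B: 0.2·49 + 0.8·13 = 20.2
C: 0.2·40 + 0.8·(-10) = 0
D: 0.2·49 + 0.8·(-9) = 2.6
Highest Hurwicz score = 20.2 → B.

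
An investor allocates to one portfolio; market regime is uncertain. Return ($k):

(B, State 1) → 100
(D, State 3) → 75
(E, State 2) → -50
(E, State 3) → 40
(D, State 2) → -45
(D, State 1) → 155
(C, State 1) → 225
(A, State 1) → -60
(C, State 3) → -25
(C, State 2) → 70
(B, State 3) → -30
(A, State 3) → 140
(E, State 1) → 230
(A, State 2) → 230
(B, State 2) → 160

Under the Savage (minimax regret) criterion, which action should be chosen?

C

Column bests: State 1=230, State 2=230, State 3=140.
A regrets: 290, 0, 0 → max 290
B regrets: 130, 70, 170 → max 170
C regrets: 5, 160, 165 → max 165
D regrets: 75, 275, 65 → max 275
E regrets: 0, 280, 100 → max 280
Smallest max regret = 165 → C.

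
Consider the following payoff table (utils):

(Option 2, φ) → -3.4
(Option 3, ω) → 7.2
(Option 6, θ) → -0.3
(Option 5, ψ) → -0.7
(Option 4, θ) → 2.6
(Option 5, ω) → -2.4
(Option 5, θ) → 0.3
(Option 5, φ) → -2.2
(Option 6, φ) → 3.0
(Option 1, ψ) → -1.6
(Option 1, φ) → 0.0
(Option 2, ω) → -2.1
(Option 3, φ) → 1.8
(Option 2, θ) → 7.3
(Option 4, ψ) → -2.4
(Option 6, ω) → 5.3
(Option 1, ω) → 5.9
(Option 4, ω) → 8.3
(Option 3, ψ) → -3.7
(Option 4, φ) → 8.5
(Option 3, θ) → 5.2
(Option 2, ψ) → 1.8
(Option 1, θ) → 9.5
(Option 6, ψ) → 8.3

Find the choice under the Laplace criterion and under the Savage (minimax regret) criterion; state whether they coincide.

Row averages: Option 1=3.45, Option 2=0.9, Option 3=2.625, Option 4=4.25, Option 5=-1.25, Option 6=4.075
Highest average = 4.25 → Option 4.
Column bests: θ=9.5, φ=8.5, ψ=8.3, ω=8.3.
Option 1 regrets: 0.0, 8.5, 9.9, 2.4 → max 9.9
Option 2 regrets: 2.2, 11.9, 6.5, 10.4 → max 11.9
Option 3 regrets: 4.3, 6.7, 12.0, 1.1 → max 12.0
Option 4 regrets: 6.9, 0.0, 10.7, 0.0 → max 10.7
Option 5 regrets: 9.2, 10.7, 9.0, 10.7 → max 10.7
Option 6 regrets: 9.8, 5.5, 0.0, 3.0 → max 9.8
Smallest max regret = 9.8 → Option 6.

laplace → Option 4; minimax regret → Option 6 (disagree)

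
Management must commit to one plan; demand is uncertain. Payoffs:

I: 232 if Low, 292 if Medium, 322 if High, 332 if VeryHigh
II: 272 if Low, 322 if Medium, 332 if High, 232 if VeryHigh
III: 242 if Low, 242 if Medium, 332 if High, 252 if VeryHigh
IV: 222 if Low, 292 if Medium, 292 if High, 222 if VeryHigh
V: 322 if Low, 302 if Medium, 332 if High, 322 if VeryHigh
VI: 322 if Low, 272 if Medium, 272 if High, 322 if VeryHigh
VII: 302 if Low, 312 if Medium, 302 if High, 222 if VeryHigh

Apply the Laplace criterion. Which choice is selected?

Row averages: I=294.5, II=289.5, III=267, IV=257, V=319.5, VI=297, VII=284.5
Highest average = 319.5 → V.

V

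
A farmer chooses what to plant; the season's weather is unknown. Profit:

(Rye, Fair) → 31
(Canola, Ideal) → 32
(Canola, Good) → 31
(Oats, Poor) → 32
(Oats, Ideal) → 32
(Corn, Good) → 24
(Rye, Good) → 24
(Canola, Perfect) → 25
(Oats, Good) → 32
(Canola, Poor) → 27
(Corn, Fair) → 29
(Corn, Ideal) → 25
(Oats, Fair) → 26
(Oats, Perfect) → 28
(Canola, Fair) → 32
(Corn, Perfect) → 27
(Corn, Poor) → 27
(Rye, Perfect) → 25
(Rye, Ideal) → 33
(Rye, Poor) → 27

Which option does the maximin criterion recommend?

Row minima: Rye=24, Canola=25, Corn=24, Oats=26
Best worst-case = 26 → Oats.

Oats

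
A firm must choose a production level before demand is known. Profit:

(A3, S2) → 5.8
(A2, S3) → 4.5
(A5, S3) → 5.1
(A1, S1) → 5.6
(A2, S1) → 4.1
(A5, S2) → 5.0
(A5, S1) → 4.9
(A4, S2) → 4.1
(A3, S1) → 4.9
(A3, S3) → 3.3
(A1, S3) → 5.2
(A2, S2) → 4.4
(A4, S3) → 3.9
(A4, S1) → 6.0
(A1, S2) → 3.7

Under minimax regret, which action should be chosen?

A5

Column bests: S1=6.0, S2=5.8, S3=5.2.
A1 regrets: 0.4, 2.1, 0.0 → max 2.1
A2 regrets: 1.9, 1.4, 0.7 → max 1.9
A3 regrets: 1.1, 0.0, 1.9 → max 1.9
A4 regrets: 0.0, 1.7, 1.3 → max 1.7
A5 regrets: 1.1, 0.8, 0.1 → max 1.1
Smallest max regret = 1.1 → A5.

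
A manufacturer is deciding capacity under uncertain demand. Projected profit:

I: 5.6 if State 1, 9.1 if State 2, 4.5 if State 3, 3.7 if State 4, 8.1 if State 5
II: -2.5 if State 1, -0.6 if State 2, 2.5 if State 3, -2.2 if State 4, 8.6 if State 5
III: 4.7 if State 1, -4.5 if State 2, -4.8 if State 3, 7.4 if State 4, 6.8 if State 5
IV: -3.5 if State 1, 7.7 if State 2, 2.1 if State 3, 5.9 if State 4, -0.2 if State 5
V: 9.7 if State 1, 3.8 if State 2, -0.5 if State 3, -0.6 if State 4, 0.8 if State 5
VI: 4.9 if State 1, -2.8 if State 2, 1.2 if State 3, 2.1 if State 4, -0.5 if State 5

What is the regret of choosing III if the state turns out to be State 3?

9.3

Best payoff under State 3 is 4.5.
Regret = 4.5 − (-4.8) = 9.3.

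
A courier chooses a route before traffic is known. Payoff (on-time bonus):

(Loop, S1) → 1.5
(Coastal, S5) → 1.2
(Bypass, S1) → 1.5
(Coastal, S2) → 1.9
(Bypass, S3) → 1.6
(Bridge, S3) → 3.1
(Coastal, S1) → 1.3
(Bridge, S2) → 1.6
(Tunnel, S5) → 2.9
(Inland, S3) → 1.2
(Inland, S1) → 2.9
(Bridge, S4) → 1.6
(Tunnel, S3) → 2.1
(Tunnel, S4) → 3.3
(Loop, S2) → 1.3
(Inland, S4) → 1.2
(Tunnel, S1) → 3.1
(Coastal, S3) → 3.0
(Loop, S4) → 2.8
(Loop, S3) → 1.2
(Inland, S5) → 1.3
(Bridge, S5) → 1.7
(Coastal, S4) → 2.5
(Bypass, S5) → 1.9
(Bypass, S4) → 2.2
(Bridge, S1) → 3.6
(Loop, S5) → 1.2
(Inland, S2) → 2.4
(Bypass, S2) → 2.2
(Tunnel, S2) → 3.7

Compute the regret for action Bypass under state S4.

1.1

Best payoff under S4 is 3.3.
Regret = 3.3 − 2.2 = 1.1.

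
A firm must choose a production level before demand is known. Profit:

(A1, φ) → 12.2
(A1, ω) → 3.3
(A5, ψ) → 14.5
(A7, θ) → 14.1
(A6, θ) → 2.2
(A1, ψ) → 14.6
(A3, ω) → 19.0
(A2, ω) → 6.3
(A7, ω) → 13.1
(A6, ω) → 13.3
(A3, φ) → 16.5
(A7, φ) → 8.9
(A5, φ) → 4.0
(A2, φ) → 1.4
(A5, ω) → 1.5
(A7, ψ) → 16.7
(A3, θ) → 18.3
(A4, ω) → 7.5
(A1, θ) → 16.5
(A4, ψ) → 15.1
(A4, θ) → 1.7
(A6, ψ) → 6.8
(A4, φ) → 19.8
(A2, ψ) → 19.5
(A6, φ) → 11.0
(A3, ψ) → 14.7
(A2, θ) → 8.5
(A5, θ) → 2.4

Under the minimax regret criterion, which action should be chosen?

Column bests: θ=18.3, φ=19.8, ψ=19.5, ω=19.0.
A1 regrets: 1.8, 7.6, 4.9, 15.7 → max 15.7
A2 regrets: 9.8, 18.4, 0.0, 12.7 → max 18.4
A3 regrets: 0.0, 3.3, 4.8, 0.0 → max 4.8
A4 regrets: 16.6, 0.0, 4.4, 11.5 → max 16.6
A5 regrets: 15.9, 15.8, 5.0, 17.5 → max 17.5
A6 regrets: 16.1, 8.8, 12.7, 5.7 → max 16.1
A7 regrets: 4.2, 10.9, 2.8, 5.9 → max 10.9
Smallest max regret = 4.8 → A3.

A3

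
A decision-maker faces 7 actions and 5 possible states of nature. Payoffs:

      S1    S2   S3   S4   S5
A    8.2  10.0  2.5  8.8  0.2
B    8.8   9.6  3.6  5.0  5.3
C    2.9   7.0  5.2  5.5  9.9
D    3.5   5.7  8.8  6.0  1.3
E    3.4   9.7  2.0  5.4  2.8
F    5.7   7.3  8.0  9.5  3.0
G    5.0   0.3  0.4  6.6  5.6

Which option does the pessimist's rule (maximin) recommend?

Row minima: A=0.2, B=3.6, C=2.9, D=1.3, E=2.0, F=3.0, G=0.3
Best worst-case = 3.6 → B.

B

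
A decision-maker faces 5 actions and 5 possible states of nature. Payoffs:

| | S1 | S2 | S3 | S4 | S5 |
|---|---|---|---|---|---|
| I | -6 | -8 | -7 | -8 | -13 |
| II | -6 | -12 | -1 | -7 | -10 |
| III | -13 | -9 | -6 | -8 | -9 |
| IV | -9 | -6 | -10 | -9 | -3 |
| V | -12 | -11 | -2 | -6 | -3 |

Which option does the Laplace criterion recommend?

V

Row averages: I=-8.4, II=-7.2, III=-9, IV=-7.4, V=-6.8
Highest average = -6.8 → V.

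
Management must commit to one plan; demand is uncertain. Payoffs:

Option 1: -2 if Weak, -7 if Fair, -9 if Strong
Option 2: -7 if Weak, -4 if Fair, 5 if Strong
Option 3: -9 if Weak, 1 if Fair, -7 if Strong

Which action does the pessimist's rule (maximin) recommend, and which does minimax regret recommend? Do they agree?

Row minima: Option 1=-9, Option 2=-7, Option 3=-9
Best worst-case = -7 → Option 2.
Column bests: Weak=-2, Fair=1, Strong=5.
Option 1 regrets: 0, 8, 14 → max 14
Option 2 regrets: 5, 5, 0 → max 5
Option 3 regrets: 7, 0, 12 → max 12
Smallest max regret = 5 → Option 2.

maximin → Option 2; minimax regret → Option 2 (agree)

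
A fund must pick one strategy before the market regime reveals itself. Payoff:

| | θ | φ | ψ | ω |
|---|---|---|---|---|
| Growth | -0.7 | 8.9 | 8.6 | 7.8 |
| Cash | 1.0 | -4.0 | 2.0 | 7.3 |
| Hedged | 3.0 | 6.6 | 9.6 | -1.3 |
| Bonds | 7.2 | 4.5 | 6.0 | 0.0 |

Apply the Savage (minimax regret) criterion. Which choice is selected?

Bonds

Column bests: θ=7.2, φ=8.9, ψ=9.6, ω=7.8.
Growth regrets: 7.9, 0.0, 1.0, 0.0 → max 7.9
Cash regrets: 6.2, 12.9, 7.6, 0.5 → max 12.9
Hedged regrets: 4.2, 2.3, 0.0, 9.1 → max 9.1
Bonds regrets: 0.0, 4.4, 3.6, 7.8 → max 7.8
Smallest max regret = 7.8 → Bonds.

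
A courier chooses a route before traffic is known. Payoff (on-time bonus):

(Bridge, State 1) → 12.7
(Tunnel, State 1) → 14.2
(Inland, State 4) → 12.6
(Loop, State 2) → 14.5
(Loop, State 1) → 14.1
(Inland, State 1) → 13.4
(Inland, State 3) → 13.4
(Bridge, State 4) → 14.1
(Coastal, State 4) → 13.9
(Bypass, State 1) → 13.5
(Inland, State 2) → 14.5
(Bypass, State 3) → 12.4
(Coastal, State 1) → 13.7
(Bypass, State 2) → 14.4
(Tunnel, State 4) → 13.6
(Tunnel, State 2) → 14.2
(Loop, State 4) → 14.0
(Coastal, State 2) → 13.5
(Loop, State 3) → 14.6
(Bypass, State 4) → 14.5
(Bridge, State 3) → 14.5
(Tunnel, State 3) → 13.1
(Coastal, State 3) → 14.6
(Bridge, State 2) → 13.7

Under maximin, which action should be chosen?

Loop

Row minima: Inland=12.6, Tunnel=13.1, Coastal=13.5, Loop=14.0, Bridge=12.7, Bypass=12.4
Best worst-case = 14.0 → Loop.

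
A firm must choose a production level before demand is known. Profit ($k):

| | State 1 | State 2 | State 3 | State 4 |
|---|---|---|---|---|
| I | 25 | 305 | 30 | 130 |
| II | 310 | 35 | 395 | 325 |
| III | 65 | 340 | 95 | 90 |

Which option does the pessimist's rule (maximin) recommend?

Row minima: I=25, II=35, III=65
Best worst-case = 65 → III.

III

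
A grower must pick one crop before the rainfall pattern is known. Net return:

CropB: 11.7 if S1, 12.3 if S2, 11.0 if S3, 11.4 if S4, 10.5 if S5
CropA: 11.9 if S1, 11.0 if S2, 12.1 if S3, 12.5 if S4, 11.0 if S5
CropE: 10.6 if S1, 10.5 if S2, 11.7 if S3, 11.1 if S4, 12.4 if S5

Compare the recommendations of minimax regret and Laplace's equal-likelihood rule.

Column bests: S1=11.9, S2=12.3, S3=12.1, S4=12.5, S5=12.4.
CropB regrets: 0.2, 0.0, 1.1, 1.1, 1.9 → max 1.9
CropA regrets: 0.0, 1.3, 0.0, 0.0, 1.4 → max 1.4
CropE regrets: 1.3, 1.8, 0.4, 1.4, 0.0 → max 1.8
Smallest max regret = 1.4 → CropA.
Row averages: CropB=11.38, CropA=11.7, CropE=11.26
Highest average = 11.7 → CropA.

minimax regret → CropA; laplace → CropA (agree)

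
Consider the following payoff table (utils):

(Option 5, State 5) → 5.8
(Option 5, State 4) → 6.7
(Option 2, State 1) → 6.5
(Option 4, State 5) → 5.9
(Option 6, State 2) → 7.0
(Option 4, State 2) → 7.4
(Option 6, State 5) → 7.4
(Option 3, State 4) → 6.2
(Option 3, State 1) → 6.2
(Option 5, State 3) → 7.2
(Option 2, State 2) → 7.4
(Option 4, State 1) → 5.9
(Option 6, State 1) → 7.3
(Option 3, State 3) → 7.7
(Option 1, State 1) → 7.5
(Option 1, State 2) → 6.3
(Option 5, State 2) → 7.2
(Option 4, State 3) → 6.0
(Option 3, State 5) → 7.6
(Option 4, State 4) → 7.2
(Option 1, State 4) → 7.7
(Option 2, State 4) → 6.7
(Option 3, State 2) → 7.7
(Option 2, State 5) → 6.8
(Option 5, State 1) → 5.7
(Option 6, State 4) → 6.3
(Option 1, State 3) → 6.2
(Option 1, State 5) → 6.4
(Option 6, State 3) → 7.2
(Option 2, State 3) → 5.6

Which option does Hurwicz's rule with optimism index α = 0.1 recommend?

Option 1: 0.1·7.7 + 0.9·6.2 = 6.35
Option 2: 0.1·7.4 + 0.9·5.6 = 5.78
Option 3: 0.1·7.7 + 0.9·6.2 = 6.35
Option 4: 0.1·7.4 + 0.9·5.9 = 6.05
Option 5: 0.1·7.2 + 0.9·5.7 = 5.85
Option 6: 0.1·7.4 + 0.9·6.3 = 6.41
Highest Hurwicz score = 6.41 → Option 6.

Option 6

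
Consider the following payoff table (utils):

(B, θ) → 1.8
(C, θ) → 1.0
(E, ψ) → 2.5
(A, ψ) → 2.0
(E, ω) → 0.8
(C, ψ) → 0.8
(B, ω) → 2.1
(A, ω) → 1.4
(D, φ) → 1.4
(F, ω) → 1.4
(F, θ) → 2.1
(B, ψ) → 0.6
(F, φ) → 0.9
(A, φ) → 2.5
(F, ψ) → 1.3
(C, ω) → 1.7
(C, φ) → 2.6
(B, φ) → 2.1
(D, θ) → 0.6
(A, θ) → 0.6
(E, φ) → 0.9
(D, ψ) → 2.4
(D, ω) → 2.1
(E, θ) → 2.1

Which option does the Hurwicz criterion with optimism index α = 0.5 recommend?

A: 0.5·2.5 + 0.5·0.6 = 1.55
B: 0.5·2.1 + 0.5·0.6 = 1.35
C: 0.5·2.6 + 0.5·0.8 = 1.7
D: 0.5·2.4 + 0.5·0.6 = 1.5
E: 0.5·2.5 + 0.5·0.8 = 1.65
F: 0.5·2.1 + 0.5·0.9 = 1.5
Highest Hurwicz score = 1.7 → C.

C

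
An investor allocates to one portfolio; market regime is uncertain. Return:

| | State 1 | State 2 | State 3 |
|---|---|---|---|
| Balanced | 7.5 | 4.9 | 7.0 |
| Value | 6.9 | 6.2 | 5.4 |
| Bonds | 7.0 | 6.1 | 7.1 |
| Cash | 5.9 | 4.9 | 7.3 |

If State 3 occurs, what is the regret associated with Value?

1.9

Best payoff under State 3 is 7.3.
Regret = 7.3 − 5.4 = 1.9.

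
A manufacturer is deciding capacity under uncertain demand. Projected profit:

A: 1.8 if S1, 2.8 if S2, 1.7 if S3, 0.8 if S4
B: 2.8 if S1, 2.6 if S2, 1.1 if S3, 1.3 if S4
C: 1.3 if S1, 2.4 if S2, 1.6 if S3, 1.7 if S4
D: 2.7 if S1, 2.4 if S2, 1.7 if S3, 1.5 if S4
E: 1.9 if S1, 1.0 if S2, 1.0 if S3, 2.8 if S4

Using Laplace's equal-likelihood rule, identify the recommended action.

Row averages: A=1.775, B=1.95, C=1.75, D=2.075, E=1.675
Highest average = 2.075 → D.

D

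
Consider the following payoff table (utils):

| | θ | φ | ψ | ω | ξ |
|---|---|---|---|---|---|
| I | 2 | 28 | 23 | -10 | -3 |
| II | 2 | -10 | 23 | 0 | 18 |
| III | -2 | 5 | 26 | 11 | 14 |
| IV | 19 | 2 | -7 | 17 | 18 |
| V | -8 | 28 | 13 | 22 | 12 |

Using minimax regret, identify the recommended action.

Column bests: θ=19, φ=28, ψ=26, ω=22, ξ=18.
I regrets: 17, 0, 3, 32, 21 → max 32
II regrets: 17, 38, 3, 22, 0 → max 38
III regrets: 21, 23, 0, 11, 4 → max 23
IV regrets: 0, 26, 33, 5, 0 → max 33
V regrets: 27, 0, 13, 0, 6 → max 27
Smallest max regret = 23 → III.

III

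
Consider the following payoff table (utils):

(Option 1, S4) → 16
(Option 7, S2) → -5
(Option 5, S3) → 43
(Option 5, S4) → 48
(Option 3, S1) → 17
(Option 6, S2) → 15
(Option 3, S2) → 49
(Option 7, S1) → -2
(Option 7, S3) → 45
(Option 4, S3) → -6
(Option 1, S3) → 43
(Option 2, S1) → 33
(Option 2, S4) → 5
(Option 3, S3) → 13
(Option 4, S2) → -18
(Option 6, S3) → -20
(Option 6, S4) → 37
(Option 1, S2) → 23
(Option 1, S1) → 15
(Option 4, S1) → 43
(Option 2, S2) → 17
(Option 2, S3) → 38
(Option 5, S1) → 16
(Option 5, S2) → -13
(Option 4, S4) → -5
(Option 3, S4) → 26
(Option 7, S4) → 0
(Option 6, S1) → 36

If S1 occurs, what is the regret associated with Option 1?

28

Best payoff under S1 is 43.
Regret = 43 − 15 = 28.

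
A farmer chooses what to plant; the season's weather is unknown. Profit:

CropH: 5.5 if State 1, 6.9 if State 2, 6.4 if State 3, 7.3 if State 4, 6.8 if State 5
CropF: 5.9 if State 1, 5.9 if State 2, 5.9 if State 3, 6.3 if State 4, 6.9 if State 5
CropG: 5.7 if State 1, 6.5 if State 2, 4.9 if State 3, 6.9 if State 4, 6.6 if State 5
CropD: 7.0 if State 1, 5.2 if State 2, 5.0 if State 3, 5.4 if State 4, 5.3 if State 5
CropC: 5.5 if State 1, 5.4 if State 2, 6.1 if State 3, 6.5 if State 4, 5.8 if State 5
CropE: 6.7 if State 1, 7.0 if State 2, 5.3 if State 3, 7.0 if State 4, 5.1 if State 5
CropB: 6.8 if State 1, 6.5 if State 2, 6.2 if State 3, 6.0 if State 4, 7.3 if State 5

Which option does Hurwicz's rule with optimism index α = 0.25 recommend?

CropH: 0.25·7.3 + 0.75·5.5 = 5.95
CropF: 0.25·6.9 + 0.75·5.9 = 6.15
CropG: 0.25·6.9 + 0.75·4.9 = 5.4
CropD: 0.25·7.0 + 0.75·5.0 = 5.5
CropC: 0.25·6.5 + 0.75·5.4 = 5.675
CropE: 0.25·7.0 + 0.75·5.1 = 5.575
CropB: 0.25·7.3 + 0.75·6.0 = 6.325
Highest Hurwicz score = 6.325 → CropB.

CropB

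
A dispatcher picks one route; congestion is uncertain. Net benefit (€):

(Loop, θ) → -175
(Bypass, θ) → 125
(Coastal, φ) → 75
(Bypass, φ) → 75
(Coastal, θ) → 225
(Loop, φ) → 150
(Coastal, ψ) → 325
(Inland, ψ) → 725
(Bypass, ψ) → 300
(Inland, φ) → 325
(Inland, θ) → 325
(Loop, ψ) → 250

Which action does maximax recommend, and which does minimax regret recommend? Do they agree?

maximax → Inland; minimax regret → Inland (agree)

Row maxima: Loop=250, Inland=725, Bypass=300, Coastal=325
Best best-case = 725 → Inland.
Column bests: θ=325, φ=325, ψ=725.
Loop regrets: 500, 175, 475 → max 500
Inland regrets: 0, 0, 0 → max 0
Bypass regrets: 200, 250, 425 → max 425
Coastal regrets: 100, 250, 400 → max 400
Smallest max regret = 0 → Inland.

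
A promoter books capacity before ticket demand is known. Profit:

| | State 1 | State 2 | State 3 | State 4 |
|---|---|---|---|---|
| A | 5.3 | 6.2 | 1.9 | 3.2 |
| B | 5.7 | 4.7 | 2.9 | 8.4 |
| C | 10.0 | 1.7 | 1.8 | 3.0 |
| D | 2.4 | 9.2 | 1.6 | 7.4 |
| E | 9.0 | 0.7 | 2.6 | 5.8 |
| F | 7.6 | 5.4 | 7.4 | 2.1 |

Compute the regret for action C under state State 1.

Best payoff under State 1 is 10.0.
Regret = 10.0 − 10.0 = 0.0.

0.0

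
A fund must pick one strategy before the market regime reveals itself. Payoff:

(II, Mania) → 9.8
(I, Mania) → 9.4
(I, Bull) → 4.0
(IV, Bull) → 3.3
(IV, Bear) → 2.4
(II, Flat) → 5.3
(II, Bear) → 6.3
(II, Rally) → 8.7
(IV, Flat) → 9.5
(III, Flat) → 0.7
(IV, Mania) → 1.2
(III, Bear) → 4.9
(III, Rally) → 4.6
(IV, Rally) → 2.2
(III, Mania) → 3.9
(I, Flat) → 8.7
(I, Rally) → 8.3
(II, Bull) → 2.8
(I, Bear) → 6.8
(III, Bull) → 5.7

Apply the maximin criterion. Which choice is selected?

Row minima: I=4.0, II=2.8, III=0.7, IV=1.2
Best worst-case = 4.0 → I.

I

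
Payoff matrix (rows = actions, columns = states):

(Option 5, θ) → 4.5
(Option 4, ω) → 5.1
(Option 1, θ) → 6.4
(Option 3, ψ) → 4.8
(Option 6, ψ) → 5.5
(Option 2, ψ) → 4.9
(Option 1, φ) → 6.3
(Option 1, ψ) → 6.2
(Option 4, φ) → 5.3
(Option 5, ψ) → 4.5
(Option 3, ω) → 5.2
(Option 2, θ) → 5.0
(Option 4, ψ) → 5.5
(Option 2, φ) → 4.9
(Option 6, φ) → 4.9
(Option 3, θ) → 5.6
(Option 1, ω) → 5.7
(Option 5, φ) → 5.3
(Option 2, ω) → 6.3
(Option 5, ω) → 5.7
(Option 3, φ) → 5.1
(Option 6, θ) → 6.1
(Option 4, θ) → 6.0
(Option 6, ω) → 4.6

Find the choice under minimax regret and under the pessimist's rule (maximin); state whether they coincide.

Column bests: θ=6.4, φ=6.3, ψ=6.2, ω=6.3.
Option 1 regrets: 0.0, 0.0, 0.0, 0.6 → max 0.6
Option 2 regrets: 1.4, 1.4, 1.3, 0.0 → max 1.4
Option 3 regrets: 0.8, 1.2, 1.4, 1.1 → max 1.4
Option 4 regrets: 0.4, 1.0, 0.7, 1.2 → max 1.2
Option 5 regrets: 1.9, 1.0, 1.7, 0.6 → max 1.9
Option 6 regrets: 0.3, 1.4, 0.7, 1.7 → max 1.7
Smallest max regret = 0.6 → Option 1.
Row minima: Option 1=5.7, Option 2=4.9, Option 3=4.8, Option 4=5.1, Option 5=4.5, Option 6=4.6
Best worst-case = 5.7 → Option 1.

minimax regret → Option 1; maximin → Option 1 (agree)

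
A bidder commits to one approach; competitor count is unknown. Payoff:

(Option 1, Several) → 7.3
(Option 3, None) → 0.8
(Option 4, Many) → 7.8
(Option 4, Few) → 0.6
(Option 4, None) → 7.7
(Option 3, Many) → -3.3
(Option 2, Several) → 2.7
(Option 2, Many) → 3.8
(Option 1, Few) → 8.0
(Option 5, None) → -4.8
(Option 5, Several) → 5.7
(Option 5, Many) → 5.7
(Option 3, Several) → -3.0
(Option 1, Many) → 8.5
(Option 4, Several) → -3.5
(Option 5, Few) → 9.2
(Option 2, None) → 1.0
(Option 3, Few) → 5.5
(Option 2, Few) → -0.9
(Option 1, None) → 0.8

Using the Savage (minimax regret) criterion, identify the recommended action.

Column bests: None=7.7, Few=9.2, Several=7.3, Many=8.5.
Option 1 regrets: 6.9, 1.2, 0.0, 0.0 → max 6.9
Option 2 regrets: 6.7, 10.1, 4.6, 4.7 → max 10.1
Option 3 regrets: 6.9, 3.7, 10.3, 11.8 → max 11.8
Option 4 regrets: 0.0, 8.6, 10.8, 0.7 → max 10.8
Option 5 regrets: 12.5, 0.0, 1.6, 2.8 → max 12.5
Smallest max regret = 6.9 → Option 1.

Option 1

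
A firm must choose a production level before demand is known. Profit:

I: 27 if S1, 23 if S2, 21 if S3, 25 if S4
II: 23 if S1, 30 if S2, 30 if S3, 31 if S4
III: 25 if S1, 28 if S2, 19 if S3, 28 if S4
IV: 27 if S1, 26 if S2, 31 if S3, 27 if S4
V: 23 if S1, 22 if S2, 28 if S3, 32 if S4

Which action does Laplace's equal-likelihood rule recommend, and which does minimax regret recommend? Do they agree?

Row averages: I=24, II=28.5, III=25, IV=27.75, V=26.25
Highest average = 28.5 → II.
Column bests: S1=27, S2=30, S3=31, S4=32.
I regrets: 0, 7, 10, 7 → max 10
II regrets: 4, 0, 1, 1 → max 4
III regrets: 2, 2, 12, 4 → max 12
IV regrets: 0, 4, 0, 5 → max 5
V regrets: 4, 8, 3, 0 → max 8
Smallest max regret = 4 → II.

laplace → II; minimax regret → II (agree)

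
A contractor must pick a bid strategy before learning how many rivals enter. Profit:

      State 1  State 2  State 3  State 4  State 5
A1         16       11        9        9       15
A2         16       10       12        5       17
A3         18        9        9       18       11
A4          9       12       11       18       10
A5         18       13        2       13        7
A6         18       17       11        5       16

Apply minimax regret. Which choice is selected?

Column bests: State 1=18, State 2=17, State 3=12, State 4=18, State 5=17.
A1 regrets: 2, 6, 3, 9, 2 → max 9
A2 regrets: 2, 7, 0, 13, 0 → max 13
A3 regrets: 0, 8, 3, 0, 6 → max 8
A4 regrets: 9, 5, 1, 0, 7 → max 9
A5 regrets: 0, 4, 10, 5, 10 → max 10
A6 regrets: 0, 0, 1, 13, 1 → max 13
Smallest max regret = 8 → A3.

A3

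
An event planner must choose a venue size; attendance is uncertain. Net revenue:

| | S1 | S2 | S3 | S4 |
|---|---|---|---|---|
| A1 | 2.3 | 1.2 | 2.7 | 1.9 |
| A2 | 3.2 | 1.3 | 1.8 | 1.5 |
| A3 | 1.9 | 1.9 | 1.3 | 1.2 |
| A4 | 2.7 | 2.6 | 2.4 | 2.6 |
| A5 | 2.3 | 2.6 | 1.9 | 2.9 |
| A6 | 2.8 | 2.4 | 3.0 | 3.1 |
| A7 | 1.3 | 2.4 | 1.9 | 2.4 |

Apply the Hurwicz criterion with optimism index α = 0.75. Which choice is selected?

A6

A1: 0.75·2.7 + 0.25·1.2 = 2.325
A2: 0.75·3.2 + 0.25·1.3 = 2.725
A3: 0.75·1.9 + 0.25·1.2 = 1.725
A4: 0.75·2.7 + 0.25·2.4 = 2.625
A5: 0.75·2.9 + 0.25·1.9 = 2.65
A6: 0.75·3.1 + 0.25·2.4 = 2.925
A7: 0.75·2.4 + 0.25·1.3 = 2.125
Highest Hurwicz score = 2.925 → A6.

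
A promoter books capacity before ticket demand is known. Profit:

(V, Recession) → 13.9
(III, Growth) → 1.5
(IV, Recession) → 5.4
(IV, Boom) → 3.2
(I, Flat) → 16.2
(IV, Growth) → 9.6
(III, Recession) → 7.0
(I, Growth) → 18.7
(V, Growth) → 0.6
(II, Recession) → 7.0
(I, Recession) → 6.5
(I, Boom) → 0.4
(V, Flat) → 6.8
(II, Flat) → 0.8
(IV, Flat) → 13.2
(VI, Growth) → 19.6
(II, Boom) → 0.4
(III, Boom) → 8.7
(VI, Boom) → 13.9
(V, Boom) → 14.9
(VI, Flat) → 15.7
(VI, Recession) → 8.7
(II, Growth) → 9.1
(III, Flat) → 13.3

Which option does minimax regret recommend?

Column bests: Recession=13.9, Flat=16.2, Growth=19.6, Boom=14.9.
I regrets: 7.4, 0.0, 0.9, 14.5 → max 14.5
II regrets: 6.9, 15.4, 10.5, 14.5 → max 15.4
III regrets: 6.9, 2.9, 18.1, 6.2 → max 18.1
IV regrets: 8.5, 3.0, 10.0, 11.7 → max 11.7
V regrets: 0.0, 9.4, 19.0, 0.0 → max 19.0
VI regrets: 5.2, 0.5, 0.0, 1.0 → max 5.2
Smallest max regret = 5.2 → VI.

VI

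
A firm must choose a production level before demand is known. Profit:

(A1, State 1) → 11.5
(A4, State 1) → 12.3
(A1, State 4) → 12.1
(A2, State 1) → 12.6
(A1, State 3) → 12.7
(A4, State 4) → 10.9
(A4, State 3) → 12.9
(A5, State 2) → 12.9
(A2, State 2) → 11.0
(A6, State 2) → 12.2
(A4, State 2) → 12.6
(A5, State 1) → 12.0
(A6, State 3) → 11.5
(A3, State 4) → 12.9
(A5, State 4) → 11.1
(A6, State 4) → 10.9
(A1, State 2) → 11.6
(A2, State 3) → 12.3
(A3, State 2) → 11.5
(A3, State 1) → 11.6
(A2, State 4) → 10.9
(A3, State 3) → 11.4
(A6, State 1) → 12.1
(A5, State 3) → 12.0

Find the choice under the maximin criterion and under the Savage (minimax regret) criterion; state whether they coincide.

Row minima: A1=11.5, A2=10.9, A3=11.4, A4=10.9, A5=11.1, A6=10.9
Best worst-case = 11.5 → A1.
Column bests: State 1=12.6, State 2=12.9, State 3=12.9, State 4=12.9.
A1 regrets: 1.1, 1.3, 0.2, 0.8 → max 1.3
A2 regrets: 0.0, 1.9, 0.6, 2.0 → max 2.0
A3 regrets: 1.0, 1.4, 1.5, 0.0 → max 1.5
A4 regrets: 0.3, 0.3, 0.0, 2.0 → max 2.0
A5 regrets: 0.6, 0.0, 0.9, 1.8 → max 1.8
A6 regrets: 0.5, 0.7, 1.4, 2.0 → max 2.0
Smallest max regret = 1.3 → A1.

maximin → A1; minimax regret → A1 (agree)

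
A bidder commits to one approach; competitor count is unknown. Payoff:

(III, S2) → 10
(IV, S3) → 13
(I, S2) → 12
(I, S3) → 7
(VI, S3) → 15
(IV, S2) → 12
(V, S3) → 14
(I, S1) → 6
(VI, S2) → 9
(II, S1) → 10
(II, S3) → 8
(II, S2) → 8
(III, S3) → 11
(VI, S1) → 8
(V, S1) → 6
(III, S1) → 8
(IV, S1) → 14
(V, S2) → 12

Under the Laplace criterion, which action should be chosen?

Row averages: I=25/3, II=26/3, III=29/3, IV=13, V=32/3, VI=32/3
Highest average = 13 → IV.

IV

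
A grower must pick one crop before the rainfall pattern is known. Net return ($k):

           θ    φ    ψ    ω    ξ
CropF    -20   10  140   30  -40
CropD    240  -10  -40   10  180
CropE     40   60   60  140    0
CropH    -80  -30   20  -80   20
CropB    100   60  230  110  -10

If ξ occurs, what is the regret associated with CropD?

0

Best payoff under ξ is 180.
Regret = 180 − 180 = 0.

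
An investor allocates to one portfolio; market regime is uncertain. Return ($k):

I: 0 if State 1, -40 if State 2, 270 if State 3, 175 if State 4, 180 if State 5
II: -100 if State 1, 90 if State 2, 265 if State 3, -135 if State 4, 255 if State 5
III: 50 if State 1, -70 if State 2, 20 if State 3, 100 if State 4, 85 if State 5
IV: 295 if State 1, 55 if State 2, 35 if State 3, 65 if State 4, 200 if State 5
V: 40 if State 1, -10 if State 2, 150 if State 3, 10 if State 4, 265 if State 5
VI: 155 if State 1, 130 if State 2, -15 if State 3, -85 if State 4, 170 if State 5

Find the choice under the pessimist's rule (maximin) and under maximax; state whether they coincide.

Row minima: I=-40, II=-135, III=-70, IV=35, V=-10, VI=-85
Best worst-case = 35 → IV.
Row maxima: I=270, II=265, III=100, IV=295, V=265, VI=170
Best best-case = 295 → IV.

maximin → IV; maximax → IV (agree)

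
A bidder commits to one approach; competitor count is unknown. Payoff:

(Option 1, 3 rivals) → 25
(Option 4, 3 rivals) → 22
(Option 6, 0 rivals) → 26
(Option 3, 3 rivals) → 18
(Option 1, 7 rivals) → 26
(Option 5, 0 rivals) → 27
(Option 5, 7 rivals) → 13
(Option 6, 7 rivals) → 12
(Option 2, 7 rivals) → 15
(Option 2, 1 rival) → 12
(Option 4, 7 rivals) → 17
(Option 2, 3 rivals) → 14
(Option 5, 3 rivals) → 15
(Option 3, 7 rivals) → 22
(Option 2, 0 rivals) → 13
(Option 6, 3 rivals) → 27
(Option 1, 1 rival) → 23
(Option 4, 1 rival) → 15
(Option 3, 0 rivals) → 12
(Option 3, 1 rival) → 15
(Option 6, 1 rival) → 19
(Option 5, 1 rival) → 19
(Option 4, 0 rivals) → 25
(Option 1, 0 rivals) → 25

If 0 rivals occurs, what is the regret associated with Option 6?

Best payoff under 0 rivals is 27.
Regret = 27 − 26 = 1.

1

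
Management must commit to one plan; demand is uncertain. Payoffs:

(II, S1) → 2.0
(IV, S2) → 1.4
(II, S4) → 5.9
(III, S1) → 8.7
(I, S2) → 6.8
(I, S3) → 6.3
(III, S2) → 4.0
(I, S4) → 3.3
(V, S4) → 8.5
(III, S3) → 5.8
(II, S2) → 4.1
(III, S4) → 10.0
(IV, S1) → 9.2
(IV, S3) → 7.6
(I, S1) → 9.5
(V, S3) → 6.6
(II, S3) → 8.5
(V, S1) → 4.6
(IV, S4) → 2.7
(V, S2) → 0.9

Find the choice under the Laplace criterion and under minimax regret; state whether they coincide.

laplace → III; minimax regret → III (agree)

Row averages: I=6.475, II=5.125, III=7.125, IV=5.225, V=5.15
Highest average = 7.125 → III.
Column bests: S1=9.5, S2=6.8, S3=8.5, S4=10.0.
I regrets: 0.0, 0.0, 2.2, 6.7 → max 6.7
II regrets: 7.5, 2.7, 0.0, 4.1 → max 7.5
III regrets: 0.8, 2.8, 2.7, 0.0 → max 2.8
IV regrets: 0.3, 5.4, 0.9, 7.3 → max 7.3
V regrets: 4.9, 5.9, 1.9, 1.5 → max 5.9
Smallest max regret = 2.8 → III.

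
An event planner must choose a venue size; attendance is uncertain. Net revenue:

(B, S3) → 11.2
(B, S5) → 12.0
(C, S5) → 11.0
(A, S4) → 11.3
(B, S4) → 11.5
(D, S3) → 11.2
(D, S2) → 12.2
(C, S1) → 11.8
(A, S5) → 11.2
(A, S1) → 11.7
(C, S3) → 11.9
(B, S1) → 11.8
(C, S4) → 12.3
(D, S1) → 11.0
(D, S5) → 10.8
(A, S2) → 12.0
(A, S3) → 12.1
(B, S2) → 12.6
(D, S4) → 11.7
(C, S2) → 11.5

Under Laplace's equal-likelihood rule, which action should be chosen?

B

Row averages: A=11.66, B=11.82, C=11.7, D=11.38
Highest average = 11.82 → B.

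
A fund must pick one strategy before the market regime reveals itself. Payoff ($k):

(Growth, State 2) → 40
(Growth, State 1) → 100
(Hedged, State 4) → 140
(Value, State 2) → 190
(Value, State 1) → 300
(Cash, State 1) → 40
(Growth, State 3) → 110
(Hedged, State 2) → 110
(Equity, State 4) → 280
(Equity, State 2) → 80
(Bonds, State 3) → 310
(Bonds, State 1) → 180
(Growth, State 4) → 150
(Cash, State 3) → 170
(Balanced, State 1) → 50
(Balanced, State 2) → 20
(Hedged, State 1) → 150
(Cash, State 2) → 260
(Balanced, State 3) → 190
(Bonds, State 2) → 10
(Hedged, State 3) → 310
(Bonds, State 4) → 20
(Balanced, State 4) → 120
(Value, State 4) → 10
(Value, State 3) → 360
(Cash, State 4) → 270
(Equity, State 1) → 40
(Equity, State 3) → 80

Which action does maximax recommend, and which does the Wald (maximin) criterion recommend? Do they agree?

maximax → Value; maximin → Hedged (disagree)

Row maxima: Balanced=190, Hedged=310, Equity=280, Growth=150, Bonds=310, Cash=270, Value=360
Best best-case = 360 → Value.
Row minima: Balanced=20, Hedged=110, Equity=40, Growth=40, Bonds=10, Cash=40, Value=10
Best worst-case = 110 → Hedged.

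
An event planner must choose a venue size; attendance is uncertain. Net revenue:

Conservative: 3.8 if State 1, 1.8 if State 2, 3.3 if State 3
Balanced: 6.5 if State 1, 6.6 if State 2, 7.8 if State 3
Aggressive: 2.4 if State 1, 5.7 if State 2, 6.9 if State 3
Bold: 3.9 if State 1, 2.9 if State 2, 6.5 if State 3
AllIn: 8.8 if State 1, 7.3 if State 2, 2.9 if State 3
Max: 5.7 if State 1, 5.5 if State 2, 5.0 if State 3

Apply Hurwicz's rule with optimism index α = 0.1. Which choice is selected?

Conservative: 0.1·3.8 + 0.9·1.8 = 2
Balanced: 0.1·7.8 + 0.9·6.5 = 6.63
Aggressive: 0.1·6.9 + 0.9·2.4 = 2.85
Bold: 0.1·6.5 + 0.9·2.9 = 3.26
AllIn: 0.1·8.8 + 0.9·2.9 = 3.49
Max: 0.1·5.7 + 0.9·5.0 = 5.07
Highest Hurwicz score = 6.63 → Balanced.

Balanced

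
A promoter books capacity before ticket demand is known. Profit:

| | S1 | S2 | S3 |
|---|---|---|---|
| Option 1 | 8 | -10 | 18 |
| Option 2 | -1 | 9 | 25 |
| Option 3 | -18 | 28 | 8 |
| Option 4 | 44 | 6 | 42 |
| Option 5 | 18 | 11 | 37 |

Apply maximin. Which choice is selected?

Option 5

Row minima: Option 1=-10, Option 2=-1, Option 3=-18, Option 4=6, Option 5=11
Best worst-case = 11 → Option 5.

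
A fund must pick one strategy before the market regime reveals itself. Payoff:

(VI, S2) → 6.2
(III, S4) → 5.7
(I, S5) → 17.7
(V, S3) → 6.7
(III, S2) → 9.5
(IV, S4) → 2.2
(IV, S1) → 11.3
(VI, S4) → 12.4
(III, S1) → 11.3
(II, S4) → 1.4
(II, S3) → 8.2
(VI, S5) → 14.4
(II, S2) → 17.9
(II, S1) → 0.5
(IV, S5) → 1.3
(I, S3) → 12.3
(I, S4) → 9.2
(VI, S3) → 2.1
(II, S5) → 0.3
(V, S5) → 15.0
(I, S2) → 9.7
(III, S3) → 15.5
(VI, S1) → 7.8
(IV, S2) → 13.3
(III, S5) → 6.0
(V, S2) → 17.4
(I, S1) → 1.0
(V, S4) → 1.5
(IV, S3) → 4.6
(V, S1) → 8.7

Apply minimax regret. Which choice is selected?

Column bests: S1=11.3, S2=17.9, S3=15.5, S4=12.4, S5=17.7.
I regrets: 10.3, 8.2, 3.2, 3.2, 0.0 → max 10.3
II regrets: 10.8, 0.0, 7.3, 11.0, 17.4 → max 17.4
III regrets: 0.0, 8.4, 0.0, 6.7, 11.7 → max 11.7
IV regrets: 0.0, 4.6, 10.9, 10.2, 16.4 → max 16.4
V regrets: 2.6, 0.5, 8.8, 10.9, 2.7 → max 10.9
VI regrets: 3.5, 11.7, 13.4, 0.0, 3.3 → max 13.4
Smallest max regret = 10.3 → I.

I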